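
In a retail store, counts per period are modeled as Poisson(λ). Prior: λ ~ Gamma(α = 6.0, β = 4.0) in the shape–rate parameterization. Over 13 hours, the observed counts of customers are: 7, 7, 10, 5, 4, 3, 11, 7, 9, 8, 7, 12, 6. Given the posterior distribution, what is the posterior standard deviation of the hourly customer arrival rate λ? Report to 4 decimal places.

With a Gamma(shape α, rate β) prior, the Poisson likelihood is conjugate: the posterior is Gamma(α + ΣXᵢ, β + n).
Sum of counts S = 96 over n = 13 hours.
Posterior: Gamma(α+S, β+n) = Gamma(6.0+96, 4.0+13) = Gamma(102.0, 17.0).
SD = √α/β = √102.0/17.0 = 0.5941.

0.5941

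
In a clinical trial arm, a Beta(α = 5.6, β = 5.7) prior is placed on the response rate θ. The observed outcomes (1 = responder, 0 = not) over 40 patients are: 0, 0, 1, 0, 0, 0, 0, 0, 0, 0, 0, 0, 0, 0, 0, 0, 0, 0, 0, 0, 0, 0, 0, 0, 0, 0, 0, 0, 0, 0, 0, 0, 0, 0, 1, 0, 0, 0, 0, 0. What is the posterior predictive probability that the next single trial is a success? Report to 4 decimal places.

0.1481

The Beta prior is conjugate to a Binomial/Bernoulli likelihood; the update adds successes to α and failures to β.
Posterior: Beta(α+k, β+n−k) = Beta(5.6+2, 5.7+38) = Beta(7.6, 43.7).
For a single future Bernoulli trial, P(success | data) = α/(α+β) = 0.1481.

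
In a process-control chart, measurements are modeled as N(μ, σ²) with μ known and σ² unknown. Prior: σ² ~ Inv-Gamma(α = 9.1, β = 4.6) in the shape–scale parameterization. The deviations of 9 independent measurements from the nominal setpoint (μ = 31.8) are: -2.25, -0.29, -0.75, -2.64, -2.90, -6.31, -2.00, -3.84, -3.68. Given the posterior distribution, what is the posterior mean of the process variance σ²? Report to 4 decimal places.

With known mean μ and an Inverse-Gamma(α, β) prior on σ², the Normal likelihood is conjugate: posterior is Inv-Gamma(α + n/2, β + Σ(xᵢ−μ)²/2).
Σ(xᵢ−μ)² = (-2.25)² + (-0.29)² + (-0.75)² + (-2.64)² + (-2.90)² + (-6.31)² + (-2.00)² + (-3.84)² + (-3.68)² = 93.1928.
Posterior: Inv-Gamma(9.1 + 9/2, 4.6 + 93.1928/2) = Inv-Gamma(13.60, 51.19640).
E[σ²|data] = β/(α−1) = 51.19640/12.60 = 4.0632.

4.0632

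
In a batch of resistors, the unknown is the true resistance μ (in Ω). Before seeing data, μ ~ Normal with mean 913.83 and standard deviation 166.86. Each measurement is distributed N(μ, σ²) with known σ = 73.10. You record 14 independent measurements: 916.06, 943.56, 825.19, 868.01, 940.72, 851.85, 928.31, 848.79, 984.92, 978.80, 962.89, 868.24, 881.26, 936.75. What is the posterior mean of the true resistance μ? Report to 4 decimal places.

For Normal data with known variance σ², a Normal(μ₀, σ₀²) prior on μ is conjugate. Posterior precision = 1/σ₀² + n/σ²; posterior mean is the precision-weighted average of μ₀ and x̄.
Σxᵢ = 916.06 + 943.56 + 825.19 + 868.01 + 940.72 + 851.85 + 928.31 + 848.79 + 984.92 + 978.80 + 962.89 + 868.24 + 881.26 + 936.75 = 12735.35, so n·x̄ = 12735.35.
σ₀² = 166.86² = 27842.2596, σ² = 73.10² = 5343.61; σ² + n·σ₀² = 5343.61 + 14·27842.2596 = 395135.2444.
Posterior mean = (μ₀/σ₀² + n·x̄/σ²)/(1/σ₀² + n/σ²) = (σ²·μ₀ + σ₀²·n·x̄)/(σ² + n·σ₀²) = (5343.61·913.83 + 27842.2596·12735.35)/395135.2444 = 359464071.92316/395135.2444 = 909.7241.

909.7241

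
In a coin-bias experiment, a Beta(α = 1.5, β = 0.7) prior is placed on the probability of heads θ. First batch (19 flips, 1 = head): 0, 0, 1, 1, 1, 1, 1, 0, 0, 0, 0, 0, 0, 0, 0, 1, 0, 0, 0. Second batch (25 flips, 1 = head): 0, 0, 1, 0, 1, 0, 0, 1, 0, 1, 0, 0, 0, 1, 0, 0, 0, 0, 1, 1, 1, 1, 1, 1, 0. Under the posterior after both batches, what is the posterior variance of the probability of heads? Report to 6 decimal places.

0.005087

The Beta prior is conjugate to a Binomial/Bernoulli likelihood; the update adds successes to α and failures to β.
After batch 1: Beta(1.5+6, 0.7+13) = Beta(7.5, 13.7).
After batch 2: Beta(7.5+11, 13.7+14) = Beta(18.5, 27.7).
Var = αβ/((α+β)²(α+β+1)) = 18.5·27.7/(46.2²·47.2) = 0.005087.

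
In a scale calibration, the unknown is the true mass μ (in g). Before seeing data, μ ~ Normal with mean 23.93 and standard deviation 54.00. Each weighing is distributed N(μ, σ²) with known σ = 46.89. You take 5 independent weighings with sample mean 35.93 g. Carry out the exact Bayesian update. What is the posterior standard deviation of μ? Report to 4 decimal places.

For Normal data with known variance σ², a Normal(μ₀, σ₀²) prior on μ is conjugate. Posterior precision = 1/σ₀² + n/σ²; posterior mean is the precision-weighted average of μ₀ and x̄.
σ₀² = 54.00² = 2916, σ² = 46.89² = 2198.6721; σ² + n·σ₀² = 2198.6721 + 5·2916 = 16778.6721.
Posterior precision = 1/σ₀² + n/σ² = 1/2916 + 5/2198.6721 = (σ² + n·σ₀²)/(σ₀²σ²) = 16778.6721/(2916·2198.6721); posterior variance σₙ² = σ₀²σ²/(σ² + n·σ₀²) = 2916·2198.6721/16778.6721 = 382.111755.
Posterior SD = √σₙ² = √(2916·2198.6721/16778.6721) = 19.5477.

19.5477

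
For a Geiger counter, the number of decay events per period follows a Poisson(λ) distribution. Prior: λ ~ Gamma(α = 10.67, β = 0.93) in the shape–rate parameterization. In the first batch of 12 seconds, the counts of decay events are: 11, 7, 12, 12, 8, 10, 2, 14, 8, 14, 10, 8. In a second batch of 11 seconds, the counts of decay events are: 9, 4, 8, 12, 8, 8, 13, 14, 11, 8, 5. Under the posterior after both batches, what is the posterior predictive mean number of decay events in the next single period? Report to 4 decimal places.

9.4722

With a Gamma(shape α, rate β) prior, the Poisson likelihood is conjugate: the posterior is Gamma(α + ΣXᵢ, β + n).
Batch 1: sum of counts S = 116 over n = 12 seconds.
After batch 1: Gamma(α+S, β+n) = Gamma(10.67+116, 0.93+12) = Gamma(126.67, 12.93).
Batch 2: sum of counts S = 100 over n = 11 seconds.
After batch 2: Gamma(α+S, β+n) = Gamma(126.67+100, 12.93+11) = Gamma(226.67, 23.93).
The predictive distribution for one future period is NegBinom with mean α/β = 9.4722.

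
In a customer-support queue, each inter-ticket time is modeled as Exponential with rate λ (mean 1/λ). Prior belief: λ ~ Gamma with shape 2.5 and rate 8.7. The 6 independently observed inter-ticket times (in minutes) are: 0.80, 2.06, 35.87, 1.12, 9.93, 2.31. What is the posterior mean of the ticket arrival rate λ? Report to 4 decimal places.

With a Gamma(shape α, rate β) prior on the exponential rate λ, the posterior after n observations with total T = Σxᵢ is Gamma(α+n, β+T).
Sum of observations T = 52.09 minutes; n = 6.
Posterior: Gamma(2.5+6, 8.7+52.09) = Gamma(8.5, 60.79).
Posterior mean of λ = α/β = 8.5/60.79 = 0.1398.

0.1398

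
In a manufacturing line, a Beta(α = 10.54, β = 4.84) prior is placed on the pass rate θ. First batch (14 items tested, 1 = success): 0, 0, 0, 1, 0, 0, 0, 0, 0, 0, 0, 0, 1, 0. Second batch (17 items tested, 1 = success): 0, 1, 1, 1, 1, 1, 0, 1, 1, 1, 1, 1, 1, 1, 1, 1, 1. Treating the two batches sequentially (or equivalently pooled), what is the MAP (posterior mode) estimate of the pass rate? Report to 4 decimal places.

0.5980

The Beta prior is conjugate to a Binomial/Bernoulli likelihood; the update adds successes to α and failures to β.
After batch 1: Beta(10.54+2, 4.84+12) = Beta(12.54, 16.84).
After batch 2: Beta(12.54+15, 16.84+2) = Beta(27.54, 18.84).
Mode of Beta(a,b) for a,b>1 is (a−1)/(a+b−2) = 26.54/44.38 = 0.5980.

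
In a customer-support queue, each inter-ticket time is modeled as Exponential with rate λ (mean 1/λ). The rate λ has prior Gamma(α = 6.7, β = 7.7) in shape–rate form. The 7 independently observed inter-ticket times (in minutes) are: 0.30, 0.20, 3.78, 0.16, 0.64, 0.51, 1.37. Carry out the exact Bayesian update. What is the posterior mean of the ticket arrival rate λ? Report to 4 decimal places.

0.9345

With a Gamma(shape α, rate β) prior on the exponential rate λ, the posterior after n observations with total T = Σxᵢ is Gamma(α+n, β+T).
Sum of observations T = 6.96 minutes; n = 7.
Posterior: Gamma(6.7+7, 7.7+6.96) = Gamma(13.7, 14.66).
Posterior mean of λ = α/β = 13.7/14.66 = 0.9345.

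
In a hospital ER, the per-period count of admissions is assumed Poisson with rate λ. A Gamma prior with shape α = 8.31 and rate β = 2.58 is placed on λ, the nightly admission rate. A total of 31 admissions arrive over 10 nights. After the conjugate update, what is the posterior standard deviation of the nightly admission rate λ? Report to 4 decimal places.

With a Gamma(shape α, rate β) prior, the Poisson likelihood is conjugate: the posterior is Gamma(α + ΣXᵢ, β + n).
Posterior: Gamma(α+S, β+n) = Gamma(8.31+31, 2.58+10) = Gamma(39.31, 12.58).
SD = √α/β = √39.31/12.58 = 0.4984.

0.4984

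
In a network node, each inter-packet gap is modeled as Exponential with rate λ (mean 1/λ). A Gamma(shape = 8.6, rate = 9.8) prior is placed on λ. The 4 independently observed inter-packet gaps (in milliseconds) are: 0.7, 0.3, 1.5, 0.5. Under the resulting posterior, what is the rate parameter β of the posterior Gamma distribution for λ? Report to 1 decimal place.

With a Gamma(shape α, rate β) prior on the exponential rate λ, the posterior after n observations with total T = Σxᵢ is Gamma(α+n, β+T).
Sum of observations T = 3.0 milliseconds; n = 4.
Posterior: Gamma(8.6+4, 9.8+3.0) = Gamma(12.6, 12.8).
Posterior β = 12.8.

12.8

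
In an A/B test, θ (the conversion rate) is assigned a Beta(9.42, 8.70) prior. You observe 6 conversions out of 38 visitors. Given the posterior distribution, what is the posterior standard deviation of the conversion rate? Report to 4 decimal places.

The Beta prior is conjugate to a Binomial/Bernoulli likelihood; the update adds successes to α and failures to β.
Posterior: Beta(α+k, β+n−k) = Beta(9.42+6, 8.70+32) = Beta(15.42, 40.70).
Var = αβ/((α+β)²(α+β+1)) = 15.42·40.70/(56.12²·57.12) = 0.00348863; SD = √0.00348863 = 0.0591.

0.0591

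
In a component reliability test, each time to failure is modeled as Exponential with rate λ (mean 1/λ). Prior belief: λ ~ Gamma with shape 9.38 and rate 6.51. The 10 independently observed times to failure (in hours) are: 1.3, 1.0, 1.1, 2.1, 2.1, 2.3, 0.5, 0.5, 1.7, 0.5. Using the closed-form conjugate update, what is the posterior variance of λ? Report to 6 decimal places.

With a Gamma(shape α, rate β) prior on the exponential rate λ, the posterior after n observations with total T = Σxᵢ is Gamma(α+n, β+T).
Sum of observations T = 13.1 hours; n = 10.
Posterior: Gamma(9.38+10, 6.51+13.1) = Gamma(19.38, 19.61).
Var = α/β² = 0.050396.

0.050396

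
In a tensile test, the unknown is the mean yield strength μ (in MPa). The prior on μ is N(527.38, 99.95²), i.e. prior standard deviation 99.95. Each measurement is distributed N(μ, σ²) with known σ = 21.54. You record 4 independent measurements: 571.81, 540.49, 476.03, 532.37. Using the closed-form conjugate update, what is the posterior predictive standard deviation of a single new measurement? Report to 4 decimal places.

24.0548

For Normal data with known variance σ², a Normal(μ₀, σ₀²) prior on μ is conjugate. Posterior precision = 1/σ₀² + n/σ²; posterior mean is the precision-weighted average of μ₀ and x̄.
σ₀² = 99.95² = 9990.0025, σ² = 21.54² = 463.9716; σ² + n·σ₀² = 463.9716 + 4·9990.0025 = 40423.9816.
Posterior precision = 1/σ₀² + n/σ² = 1/9990.0025 + 4/463.9716 = (σ² + n·σ₀²)/(σ₀²σ²) = 40423.9816/(9990.0025·463.9716); posterior variance σₙ² = σ₀²σ²/(σ² + n·σ₀²) = 9990.0025·463.9716/40423.9816 = 114.661576.
Predictive variance for one new observation = σₙ² + σ² = 9990.0025·463.9716/40423.9816 + 463.9716 = σ²·(σ₀² + 40423.9816)/40423.9816 = 463.9716·50413.9841/40423.9816 = 578.633176; SD = √(463.9716·50413.9841/40423.9816) = 24.0548.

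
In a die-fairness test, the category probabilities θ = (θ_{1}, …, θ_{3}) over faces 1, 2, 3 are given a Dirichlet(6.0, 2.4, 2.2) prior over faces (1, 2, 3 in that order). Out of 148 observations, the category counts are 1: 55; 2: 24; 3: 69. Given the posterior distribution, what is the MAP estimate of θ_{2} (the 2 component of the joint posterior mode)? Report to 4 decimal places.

0.1632

The Dirichlet prior is conjugate to the Multinomial likelihood: each posterior αⱼ = prior αⱼ + observed count nⱼ.
Posterior concentration: (61.0, 26.4, 71.2), total = 158.6.
Joint mode component: (α_{2}−1)/(Σα−K) = 25.4/155.6 = 0.1632.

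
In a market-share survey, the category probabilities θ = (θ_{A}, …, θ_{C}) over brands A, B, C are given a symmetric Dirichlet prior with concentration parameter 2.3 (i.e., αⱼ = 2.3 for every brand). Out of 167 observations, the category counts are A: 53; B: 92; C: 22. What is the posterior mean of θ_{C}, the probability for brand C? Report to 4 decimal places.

0.1397

The Dirichlet prior is conjugate to the Multinomial likelihood: each posterior αⱼ = prior αⱼ + observed count nⱼ.
Posterior concentration: (55.3, 94.3, 24.3), total = 173.9.
E[θ_{C}|data] = α_{C}/Σα = 24.3/173.9 = 0.1397.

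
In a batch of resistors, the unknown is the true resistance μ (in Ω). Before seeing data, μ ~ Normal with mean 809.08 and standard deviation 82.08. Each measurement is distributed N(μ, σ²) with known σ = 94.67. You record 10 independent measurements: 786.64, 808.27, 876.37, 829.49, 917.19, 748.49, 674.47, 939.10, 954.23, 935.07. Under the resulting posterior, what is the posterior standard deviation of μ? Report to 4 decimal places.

28.1249

For Normal data with known variance σ², a Normal(μ₀, σ₀²) prior on μ is conjugate. Posterior precision = 1/σ₀² + n/σ²; posterior mean is the precision-weighted average of μ₀ and x̄.
σ₀² = 82.08² = 6737.1264, σ² = 94.67² = 8962.4089; σ² + n·σ₀² = 8962.4089 + 10·6737.1264 = 76333.6729.
Posterior precision = 1/σ₀² + n/σ² = 1/6737.1264 + 10/8962.4089 = (σ² + n·σ₀²)/(σ₀²σ²) = 76333.6729/(6737.1264·8962.4089); posterior variance σₙ² = σ₀²σ²/(σ² + n·σ₀²) = 6737.1264·8962.4089/76333.6729 = 791.012397.
Posterior SD = √σₙ² = √(6737.1264·8962.4089/76333.6729) = 28.1249.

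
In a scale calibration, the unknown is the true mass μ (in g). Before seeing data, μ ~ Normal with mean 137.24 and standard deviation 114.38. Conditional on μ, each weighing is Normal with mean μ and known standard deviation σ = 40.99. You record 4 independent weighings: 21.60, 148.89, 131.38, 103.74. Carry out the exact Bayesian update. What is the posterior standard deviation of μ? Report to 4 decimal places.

20.1737

For Normal data with known variance σ², a Normal(μ₀, σ₀²) prior on μ is conjugate. Posterior precision = 1/σ₀² + n/σ²; posterior mean is the precision-weighted average of μ₀ and x̄.
σ₀² = 114.38² = 13082.7844, σ² = 40.99² = 1680.1801; σ² + n·σ₀² = 1680.1801 + 4·13082.7844 = 54011.3177.
Posterior precision = 1/σ₀² + n/σ² = 1/13082.7844 + 4/1680.1801 = (σ² + n·σ₀²)/(σ₀²σ²) = 54011.3177/(13082.7844·1680.1801); posterior variance σₙ² = σ₀²σ²/(σ² + n·σ₀²) = 13082.7844·1680.1801/54011.3177 = 406.978295.
Posterior SD = √σₙ² = √(13082.7844·1680.1801/54011.3177) = 20.1737.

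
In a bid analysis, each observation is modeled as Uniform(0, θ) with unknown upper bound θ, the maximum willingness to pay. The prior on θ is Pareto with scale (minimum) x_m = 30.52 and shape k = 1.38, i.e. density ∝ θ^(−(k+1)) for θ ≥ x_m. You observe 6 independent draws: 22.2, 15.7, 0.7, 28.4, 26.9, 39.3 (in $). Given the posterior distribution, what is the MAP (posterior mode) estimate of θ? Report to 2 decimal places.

A Pareto(scale x_m, shape k) prior on the upper bound θ of Uniform(0, θ) is conjugate: posterior is Pareto(max(x_m, max xᵢ), k + n).
Sample maximum = 39.3; prior scale x_m = 30.52 → posterior scale = max = 39.30.
Posterior shape = 1.38 + 6 = 7.38.
The Pareto density is decreasing on [x_m, ∞), so the mode is x_m = 39.30.

39.30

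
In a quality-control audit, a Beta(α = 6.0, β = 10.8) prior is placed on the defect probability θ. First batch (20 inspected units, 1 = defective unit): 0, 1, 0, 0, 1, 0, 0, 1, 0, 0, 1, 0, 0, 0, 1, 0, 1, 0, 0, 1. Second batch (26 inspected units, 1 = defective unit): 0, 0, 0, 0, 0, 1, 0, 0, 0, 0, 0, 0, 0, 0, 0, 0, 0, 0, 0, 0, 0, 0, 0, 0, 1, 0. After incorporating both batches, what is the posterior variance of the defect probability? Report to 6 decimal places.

The Beta prior is conjugate to a Binomial/Bernoulli likelihood; the update adds successes to α and failures to β.
After batch 1: Beta(6.0+7, 10.8+13) = Beta(13.0, 23.8).
After batch 2: Beta(13.0+2, 23.8+24) = Beta(15.0, 47.8).
Var = αβ/((α+β)²(α+β+1)) = 15.0·47.8/(62.8²·63.8) = 0.002850.

0.002850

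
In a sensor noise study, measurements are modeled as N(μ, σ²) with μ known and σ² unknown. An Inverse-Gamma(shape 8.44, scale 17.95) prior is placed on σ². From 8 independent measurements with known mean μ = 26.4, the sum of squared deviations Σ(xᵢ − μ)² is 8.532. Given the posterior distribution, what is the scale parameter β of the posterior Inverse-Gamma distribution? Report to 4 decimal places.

22.2160

With known mean μ and an Inverse-Gamma(α, β) prior on σ², the Normal likelihood is conjugate: posterior is Inv-Gamma(α + n/2, β + Σ(xᵢ−μ)²/2).
Posterior: Inv-Gamma(8.44 + 8/2, 17.95 + 8.532/2) = Inv-Gamma(12.44, 22.2160).
Posterior β = 22.2160.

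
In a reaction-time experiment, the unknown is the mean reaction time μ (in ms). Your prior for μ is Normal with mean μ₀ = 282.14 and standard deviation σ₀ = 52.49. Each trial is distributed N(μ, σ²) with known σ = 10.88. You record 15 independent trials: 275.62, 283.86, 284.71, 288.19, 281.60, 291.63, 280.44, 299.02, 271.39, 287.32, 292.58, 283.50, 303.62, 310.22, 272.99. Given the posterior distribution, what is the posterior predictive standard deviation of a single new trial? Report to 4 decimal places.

For Normal data with known variance σ², a Normal(μ₀, σ₀²) prior on μ is conjugate. Posterior precision = 1/σ₀² + n/σ²; posterior mean is the precision-weighted average of μ₀ and x̄.
σ₀² = 52.49² = 2755.2001, σ² = 10.88² = 118.3744; σ² + n·σ₀² = 118.3744 + 15·2755.2001 = 41446.3759.
Posterior precision = 1/σ₀² + n/σ² = 1/2755.2001 + 15/118.3744 = (σ² + n·σ₀²)/(σ₀²σ²) = 41446.3759/(2755.2001·118.3744); posterior variance σₙ² = σ₀²σ²/(σ² + n·σ₀²) = 2755.2001·118.3744/41446.3759 = 7.869088.
Predictive variance for one new observation = σₙ² + σ² = 2755.2001·118.3744/41446.3759 + 118.3744 = σ²·(σ₀² + 41446.3759)/41446.3759 = 118.3744·44201.576/41446.3759 = 126.243488; SD = √(118.3744·44201.576/41446.3759) = 11.2358.

11.2358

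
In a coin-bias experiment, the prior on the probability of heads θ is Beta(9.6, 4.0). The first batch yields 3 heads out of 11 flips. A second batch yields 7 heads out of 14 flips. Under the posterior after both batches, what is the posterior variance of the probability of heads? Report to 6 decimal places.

The Beta prior is conjugate to a Binomial/Bernoulli likelihood; the update adds successes to α and failures to β.
After batch 1: Beta(9.6+3, 4.0+8) = Beta(12.6, 12.0).
After batch 2: Beta(12.6+7, 12.0+7) = Beta(19.6, 19.0).
Var = αβ/((α+β)²(α+β+1)) = 19.6·19.0/(38.6²·39.6) = 0.006312.

0.006312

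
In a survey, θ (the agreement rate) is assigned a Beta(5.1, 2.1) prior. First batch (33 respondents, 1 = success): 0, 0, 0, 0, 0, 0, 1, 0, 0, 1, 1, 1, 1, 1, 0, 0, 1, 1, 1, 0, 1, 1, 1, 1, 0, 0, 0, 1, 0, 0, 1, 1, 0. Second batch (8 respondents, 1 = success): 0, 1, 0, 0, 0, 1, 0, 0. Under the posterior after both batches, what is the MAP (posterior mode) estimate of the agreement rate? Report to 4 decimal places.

The Beta prior is conjugate to a Binomial/Bernoulli likelihood; the update adds successes to α and failures to β.
After batch 1: Beta(5.1+16, 2.1+17) = Beta(21.1, 19.1).
After batch 2: Beta(21.1+2, 19.1+6) = Beta(23.1, 25.1).
Mode of Beta(a,b) for a,b>1 is (a−1)/(a+b−2) = 22.1/46.2 = 0.4784.

0.4784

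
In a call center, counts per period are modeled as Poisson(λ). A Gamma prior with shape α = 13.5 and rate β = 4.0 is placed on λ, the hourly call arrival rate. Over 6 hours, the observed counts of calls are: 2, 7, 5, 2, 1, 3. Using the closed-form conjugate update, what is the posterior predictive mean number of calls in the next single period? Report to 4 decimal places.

3.3500

With a Gamma(shape α, rate β) prior, the Poisson likelihood is conjugate: the posterior is Gamma(α + ΣXᵢ, β + n).
Sum of counts S = 20 over n = 6 hours.
Posterior: Gamma(α+S, β+n) = Gamma(13.5+20, 4.0+6) = Gamma(33.5, 10.0).
The predictive distribution for one future period is NegBinom with mean α/β = 3.3500.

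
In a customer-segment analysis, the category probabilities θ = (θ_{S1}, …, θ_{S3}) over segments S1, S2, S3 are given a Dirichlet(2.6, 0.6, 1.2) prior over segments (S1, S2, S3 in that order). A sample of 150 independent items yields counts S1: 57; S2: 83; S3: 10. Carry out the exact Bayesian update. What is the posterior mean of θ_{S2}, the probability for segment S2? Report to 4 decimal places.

0.5415

The Dirichlet prior is conjugate to the Multinomial likelihood: each posterior αⱼ = prior αⱼ + observed count nⱼ.
Posterior concentration: (59.6, 83.6, 11.2), total = 154.4.
E[θ_{S2}|data] = α_{S2}/Σα = 83.6/154.4 = 0.5415.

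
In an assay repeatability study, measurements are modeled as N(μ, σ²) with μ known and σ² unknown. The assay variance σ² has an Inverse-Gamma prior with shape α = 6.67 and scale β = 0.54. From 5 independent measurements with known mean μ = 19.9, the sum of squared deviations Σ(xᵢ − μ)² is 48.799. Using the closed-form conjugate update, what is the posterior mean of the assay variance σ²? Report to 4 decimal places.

With known mean μ and an Inverse-Gamma(α, β) prior on σ², the Normal likelihood is conjugate: posterior is Inv-Gamma(α + n/2, β + Σ(xᵢ−μ)²/2).
Posterior: Inv-Gamma(6.67 + 5/2, 0.54 + 48.799/2) = Inv-Gamma(9.17, 24.9395).
E[σ²|data] = β/(α−1) = 24.9395/8.17 = 3.0526.

3.0526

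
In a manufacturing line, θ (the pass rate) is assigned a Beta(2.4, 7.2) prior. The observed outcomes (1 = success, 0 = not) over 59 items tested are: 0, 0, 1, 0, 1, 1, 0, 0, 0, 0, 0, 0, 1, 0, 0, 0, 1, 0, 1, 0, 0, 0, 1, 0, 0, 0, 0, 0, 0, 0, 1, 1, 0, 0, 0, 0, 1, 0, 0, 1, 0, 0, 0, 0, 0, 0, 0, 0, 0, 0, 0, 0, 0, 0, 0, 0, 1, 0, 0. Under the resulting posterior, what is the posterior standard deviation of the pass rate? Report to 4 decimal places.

0.0488

The Beta prior is conjugate to a Binomial/Bernoulli likelihood; the update adds successes to α and failures to β.
Posterior: Beta(α+k, β+n−k) = Beta(2.4+12, 7.2+47) = Beta(14.4, 54.2).
Var = αβ/((α+β)²(α+β+1)) = 14.4·54.2/(68.6²·69.6) = 0.00238289; SD = √0.00238289 = 0.0488.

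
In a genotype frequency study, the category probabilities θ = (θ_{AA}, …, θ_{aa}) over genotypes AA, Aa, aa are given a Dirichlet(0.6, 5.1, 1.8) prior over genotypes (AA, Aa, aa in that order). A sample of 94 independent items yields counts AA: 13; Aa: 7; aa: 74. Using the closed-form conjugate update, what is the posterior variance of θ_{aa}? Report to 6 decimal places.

0.001845

The Dirichlet prior is conjugate to the Multinomial likelihood: each posterior αⱼ = prior αⱼ + observed count nⱼ.
Posterior concentration: (13.6, 12.1, 75.8), total = 101.5.
Var[θ_j] = α_j(Σα−α_j)/((Σα)²(Σα+1)) = 75.8·25.7/(101.5²·102.5) = 0.001845.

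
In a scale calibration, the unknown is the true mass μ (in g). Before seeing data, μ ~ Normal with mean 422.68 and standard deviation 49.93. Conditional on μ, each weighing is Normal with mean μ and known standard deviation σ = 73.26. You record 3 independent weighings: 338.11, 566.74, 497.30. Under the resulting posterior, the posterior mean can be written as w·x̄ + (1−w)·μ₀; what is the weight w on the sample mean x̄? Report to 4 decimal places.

For Normal data with known variance σ², a Normal(μ₀, σ₀²) prior on μ is conjugate. Posterior precision = 1/σ₀² + n/σ²; posterior mean is the precision-weighted average of μ₀ and x̄.
σ₀² = 49.93² = 2493.0049, σ² = 73.26² = 5367.0276. Prior precision 1/σ₀² = 1/2493.0049; data precision n/σ² = 3/5367.0276.
w = (n/σ²)/(1/σ₀² + n/σ²) = n·σ₀²/(σ² + n·σ₀²) = 3·2493.0049/(5367.0276 + 3·2493.0049) = 7479.0147/12846.0423 = 0.5822.

0.5822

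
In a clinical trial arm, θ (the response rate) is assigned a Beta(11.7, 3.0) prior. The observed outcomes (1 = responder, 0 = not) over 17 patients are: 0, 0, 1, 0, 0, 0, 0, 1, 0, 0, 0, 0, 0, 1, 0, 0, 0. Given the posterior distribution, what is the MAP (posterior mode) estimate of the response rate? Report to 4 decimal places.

0.4613

The Beta prior is conjugate to a Binomial/Bernoulli likelihood; the update adds successes to α and failures to β.
Posterior: Beta(α+k, β+n−k) = Beta(11.7+3, 3.0+14) = Beta(14.7, 17.0).
Mode of Beta(a,b) for a,b>1 is (a−1)/(a+b−2) = 13.7/29.7 = 0.4613.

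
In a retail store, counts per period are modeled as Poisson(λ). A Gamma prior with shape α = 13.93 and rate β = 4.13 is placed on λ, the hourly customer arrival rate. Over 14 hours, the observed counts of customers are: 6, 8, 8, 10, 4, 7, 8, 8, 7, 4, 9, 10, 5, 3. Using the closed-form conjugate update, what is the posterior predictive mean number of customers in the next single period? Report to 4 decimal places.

With a Gamma(shape α, rate β) prior, the Poisson likelihood is conjugate: the posterior is Gamma(α + ΣXᵢ, β + n).
Sum of counts S = 97 over n = 14 hours.
Posterior: Gamma(α+S, β+n) = Gamma(13.93+97, 4.13+14) = Gamma(110.93, 18.13).
The predictive distribution for one future period is NegBinom with mean α/β = 6.1186.

6.1186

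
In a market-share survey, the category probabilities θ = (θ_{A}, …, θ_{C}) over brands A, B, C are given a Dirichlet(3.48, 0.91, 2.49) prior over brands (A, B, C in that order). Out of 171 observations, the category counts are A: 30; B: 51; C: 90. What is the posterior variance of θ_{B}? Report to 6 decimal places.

0.001155

The Dirichlet prior is conjugate to the Multinomial likelihood: each posterior αⱼ = prior αⱼ + observed count nⱼ.
Posterior concentration: (33.48, 51.91, 92.49), total = 177.88.
Var[θ_j] = α_j(Σα−α_j)/((Σα)²(Σα+1)) = 51.91·125.97/(177.88²·178.88) = 0.001155.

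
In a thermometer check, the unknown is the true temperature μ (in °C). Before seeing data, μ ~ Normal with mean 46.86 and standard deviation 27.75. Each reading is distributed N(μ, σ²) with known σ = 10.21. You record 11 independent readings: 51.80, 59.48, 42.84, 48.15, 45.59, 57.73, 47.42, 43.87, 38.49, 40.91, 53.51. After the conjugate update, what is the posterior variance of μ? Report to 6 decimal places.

9.361529

For Normal data with known variance σ², a Normal(μ₀, σ₀²) prior on μ is conjugate. Posterior precision = 1/σ₀² + n/σ²; posterior mean is the precision-weighted average of μ₀ and x̄.
σ₀² = 27.75² = 770.0625, σ² = 10.21² = 104.2441; σ² + n·σ₀² = 104.2441 + 11·770.0625 = 8574.9316.
Posterior precision = 1/σ₀² + n/σ² = 1/770.0625 + 11/104.2441 = (σ² + n·σ₀²)/(σ₀²σ²) = 8574.9316/(770.0625·104.2441); posterior variance σₙ² = σ₀²σ²/(σ² + n·σ₀²) = 770.0625·104.2441/8574.9316 = 9.361529.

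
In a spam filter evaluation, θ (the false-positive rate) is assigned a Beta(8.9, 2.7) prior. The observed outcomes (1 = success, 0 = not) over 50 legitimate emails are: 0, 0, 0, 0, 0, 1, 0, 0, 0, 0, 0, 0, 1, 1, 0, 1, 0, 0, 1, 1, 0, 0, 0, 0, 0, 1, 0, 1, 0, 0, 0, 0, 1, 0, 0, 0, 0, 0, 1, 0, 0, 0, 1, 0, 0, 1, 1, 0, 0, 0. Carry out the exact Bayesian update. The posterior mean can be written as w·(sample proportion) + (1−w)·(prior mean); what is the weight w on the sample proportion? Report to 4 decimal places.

0.8117

The Beta prior is conjugate to a Binomial/Bernoulli likelihood; the update adds successes to α and failures to β.
Posterior mean = (α₀+k)/(α₀+β₀+n) = [n/(α₀+β₀+n)]·(k/n) + [(α₀+β₀)/(α₀+β₀+n)]·α₀/(α₀+β₀), so only n and the prior enter the weight.
The weight on the data is w = n/(α₀+β₀+n) = 50/(8.9+2.7+50) = 50/61.6 = 0.8117.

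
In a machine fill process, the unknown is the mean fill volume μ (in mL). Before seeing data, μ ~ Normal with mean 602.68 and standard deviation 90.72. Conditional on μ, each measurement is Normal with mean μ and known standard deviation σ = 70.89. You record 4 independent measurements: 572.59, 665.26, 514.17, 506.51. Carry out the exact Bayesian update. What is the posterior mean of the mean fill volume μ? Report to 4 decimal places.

For Normal data with known variance σ², a Normal(μ₀, σ₀²) prior on μ is conjugate. Posterior precision = 1/σ₀² + n/σ²; posterior mean is the precision-weighted average of μ₀ and x̄.
Σxᵢ = 572.59 + 665.26 + 514.17 + 506.51 = 2258.53, so n·x̄ = 2258.53.
σ₀² = 90.72² = 8230.1184, σ² = 70.89² = 5025.3921; σ² + n·σ₀² = 5025.3921 + 4·8230.1184 = 37945.8657.
Posterior mean = (μ₀/σ₀² + n·x̄/σ²)/(1/σ₀² + n/σ²) = (σ²·μ₀ + σ₀²·n·x̄)/(σ² + n·σ₀²) = (5025.3921·602.68 + 8230.1184·2258.53)/37945.8657 = 21616672.62078/37945.8657 = 569.6714.

569.6714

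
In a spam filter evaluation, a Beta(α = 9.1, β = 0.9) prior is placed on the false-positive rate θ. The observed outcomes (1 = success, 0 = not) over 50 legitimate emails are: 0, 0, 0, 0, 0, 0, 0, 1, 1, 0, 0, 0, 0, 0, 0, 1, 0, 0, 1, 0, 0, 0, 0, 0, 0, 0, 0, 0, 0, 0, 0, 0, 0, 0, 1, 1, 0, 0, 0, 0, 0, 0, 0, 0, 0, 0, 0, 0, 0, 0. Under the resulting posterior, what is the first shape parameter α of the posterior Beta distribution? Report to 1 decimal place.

The Beta prior is conjugate to a Binomial/Bernoulli likelihood; the update adds successes to α and failures to β.
Posterior: Beta(α+k, β+n−k) = Beta(9.1+6, 0.9+44) = Beta(15.1, 44.9).
Posterior α = 15.1.

15.1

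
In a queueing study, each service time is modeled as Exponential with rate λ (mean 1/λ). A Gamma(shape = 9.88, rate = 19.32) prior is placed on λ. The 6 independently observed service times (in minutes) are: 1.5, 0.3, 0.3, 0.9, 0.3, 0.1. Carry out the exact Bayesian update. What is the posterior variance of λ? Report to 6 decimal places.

0.030763

With a Gamma(shape α, rate β) prior on the exponential rate λ, the posterior after n observations with total T = Σxᵢ is Gamma(α+n, β+T).
Sum of observations T = 3.4 minutes; n = 6.
Posterior: Gamma(9.88+6, 19.32+3.4) = Gamma(15.88, 22.72).
Var = α/β² = 0.030763.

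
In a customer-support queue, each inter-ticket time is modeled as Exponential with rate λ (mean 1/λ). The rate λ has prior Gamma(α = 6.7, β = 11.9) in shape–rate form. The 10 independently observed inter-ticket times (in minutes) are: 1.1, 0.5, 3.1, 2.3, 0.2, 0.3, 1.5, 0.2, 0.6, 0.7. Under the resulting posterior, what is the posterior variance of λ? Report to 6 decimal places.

0.033283

With a Gamma(shape α, rate β) prior on the exponential rate λ, the posterior after n observations with total T = Σxᵢ is Gamma(α+n, β+T).
Sum of observations T = 10.5 minutes; n = 10.
Posterior: Gamma(6.7+10, 11.9+10.5) = Gamma(16.7, 22.4).
Var = α/β² = 0.033283.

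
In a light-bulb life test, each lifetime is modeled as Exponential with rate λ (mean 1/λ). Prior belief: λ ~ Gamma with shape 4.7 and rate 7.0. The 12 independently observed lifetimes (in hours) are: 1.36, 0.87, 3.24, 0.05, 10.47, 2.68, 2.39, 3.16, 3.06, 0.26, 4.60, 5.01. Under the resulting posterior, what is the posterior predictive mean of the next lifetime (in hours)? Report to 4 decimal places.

2.8121

With a Gamma(shape α, rate β) prior on the exponential rate λ, the posterior after n observations with total T = Σxᵢ is Gamma(α+n, β+T).
Sum of observations T = 37.15 hours; n = 12.
Posterior: Gamma(4.7+12, 7.0+37.15) = Gamma(16.7, 44.15).
The predictive distribution for the next observation is Lomax; its mean is β/(α−1) = 44.15/15.7 = 2.8121.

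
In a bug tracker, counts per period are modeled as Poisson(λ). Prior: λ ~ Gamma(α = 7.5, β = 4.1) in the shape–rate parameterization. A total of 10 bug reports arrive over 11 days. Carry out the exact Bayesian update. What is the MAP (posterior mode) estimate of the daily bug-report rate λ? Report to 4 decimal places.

With a Gamma(shape α, rate β) prior, the Poisson likelihood is conjugate: the posterior is Gamma(α + ΣXᵢ, β + n).
Posterior: Gamma(α+S, β+n) = Gamma(7.5+10, 4.1+11) = Gamma(17.5, 15.1).
Mode of Gamma(α,β) for α≥1 is (α−1)/β = 16.5/15.1 = 1.0927.

1.0927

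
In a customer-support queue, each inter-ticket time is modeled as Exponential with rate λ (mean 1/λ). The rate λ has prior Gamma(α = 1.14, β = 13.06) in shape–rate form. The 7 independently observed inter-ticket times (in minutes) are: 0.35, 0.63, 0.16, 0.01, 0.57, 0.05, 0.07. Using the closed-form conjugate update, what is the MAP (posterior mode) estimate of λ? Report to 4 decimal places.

0.4792

With a Gamma(shape α, rate β) prior on the exponential rate λ, the posterior after n observations with total T = Σxᵢ is Gamma(α+n, β+T).
Sum of observations T = 1.84 minutes; n = 7.
Posterior: Gamma(1.14+7, 13.06+1.84) = Gamma(8.14, 14.90).
Mode = (α−1)/β = 0.4792.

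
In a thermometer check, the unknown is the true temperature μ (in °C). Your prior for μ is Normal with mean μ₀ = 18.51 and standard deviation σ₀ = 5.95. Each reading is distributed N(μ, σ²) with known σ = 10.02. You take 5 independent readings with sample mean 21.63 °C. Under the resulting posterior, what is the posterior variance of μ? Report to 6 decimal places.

For Normal data with known variance σ², a Normal(μ₀, σ₀²) prior on μ is conjugate. Posterior precision = 1/σ₀² + n/σ²; posterior mean is the precision-weighted average of μ₀ and x̄.
σ₀² = 5.95² = 35.4025, σ² = 10.02² = 100.4004; σ² + n·σ₀² = 100.4004 + 5·35.4025 = 277.4129.
Posterior precision = 1/σ₀² + n/σ² = 1/35.4025 + 5/100.4004 = (σ² + n·σ₀²)/(σ₀²σ²) = 277.4129/(35.4025·100.4004); posterior variance σₙ² = σ₀²σ²/(σ² + n·σ₀²) = 35.4025·100.4004/277.4129 = 12.812761.

12.812761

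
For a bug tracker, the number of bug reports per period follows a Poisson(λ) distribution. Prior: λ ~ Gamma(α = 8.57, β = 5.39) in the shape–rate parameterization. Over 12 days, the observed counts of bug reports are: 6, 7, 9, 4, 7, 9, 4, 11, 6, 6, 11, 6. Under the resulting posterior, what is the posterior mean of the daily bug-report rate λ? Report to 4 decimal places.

With a Gamma(shape α, rate β) prior, the Poisson likelihood is conjugate: the posterior is Gamma(α + ΣXᵢ, β + n).
Sum of counts S = 86 over n = 12 days.
Posterior: Gamma(α+S, β+n) = Gamma(8.57+86, 5.39+12) = Gamma(94.57, 17.39).
Posterior mean = α/β = 94.57/17.39 = 5.4382.

5.4382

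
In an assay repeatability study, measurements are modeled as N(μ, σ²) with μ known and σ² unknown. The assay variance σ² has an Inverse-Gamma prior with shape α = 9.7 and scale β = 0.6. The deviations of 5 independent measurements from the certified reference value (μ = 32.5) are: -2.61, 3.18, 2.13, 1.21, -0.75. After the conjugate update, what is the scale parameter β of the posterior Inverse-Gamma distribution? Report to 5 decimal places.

With known mean μ and an Inverse-Gamma(α, β) prior on σ², the Normal likelihood is conjugate: posterior is Inv-Gamma(α + n/2, β + Σ(xᵢ−μ)²/2).
Σ(xᵢ−μ)² = (-2.61)² + (3.18)² + (2.13)² + (1.21)² + (-0.75)² = 23.4880.
Posterior: Inv-Gamma(9.7 + 5/2, 0.6 + 23.4880/2) = Inv-Gamma(12.20, 12.34400).
Posterior β = 12.34400.

12.34400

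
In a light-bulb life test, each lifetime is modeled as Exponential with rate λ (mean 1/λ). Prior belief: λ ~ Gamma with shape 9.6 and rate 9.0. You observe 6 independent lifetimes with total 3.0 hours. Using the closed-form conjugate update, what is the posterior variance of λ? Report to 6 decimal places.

With a Gamma(shape α, rate β) prior on the exponential rate λ, the posterior after n observations with total T = Σxᵢ is Gamma(α+n, β+T).
Posterior: Gamma(9.6+6, 9.0+3.0) = Gamma(15.6, 12.0).
Var = α/β² = 0.108333.

0.108333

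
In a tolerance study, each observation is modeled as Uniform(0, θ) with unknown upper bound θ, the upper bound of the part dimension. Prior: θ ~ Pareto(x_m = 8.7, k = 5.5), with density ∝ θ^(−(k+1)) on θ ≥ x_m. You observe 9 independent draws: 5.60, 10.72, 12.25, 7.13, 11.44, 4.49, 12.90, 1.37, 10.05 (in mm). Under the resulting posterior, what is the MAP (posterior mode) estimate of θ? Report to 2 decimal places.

A Pareto(scale x_m, shape k) prior on the upper bound θ of Uniform(0, θ) is conjugate: posterior is Pareto(max(x_m, max xᵢ), k + n).
Sample maximum = 12.90; prior scale x_m = 8.7 → posterior scale = max = 12.90.
Posterior shape = 5.5 + 9 = 14.5.
The Pareto density is decreasing on [x_m, ∞), so the mode is x_m = 12.90.

12.90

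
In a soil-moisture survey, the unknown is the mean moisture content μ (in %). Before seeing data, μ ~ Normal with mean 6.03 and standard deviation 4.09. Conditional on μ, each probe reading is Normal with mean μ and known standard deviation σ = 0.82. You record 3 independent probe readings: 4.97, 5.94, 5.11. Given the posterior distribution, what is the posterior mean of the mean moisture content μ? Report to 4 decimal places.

For Normal data with known variance σ², a Normal(μ₀, σ₀²) prior on μ is conjugate. Posterior precision = 1/σ₀² + n/σ²; posterior mean is the precision-weighted average of μ₀ and x̄.
Σxᵢ = 4.97 + 5.94 + 5.11 = 16.02, so n·x̄ = 16.02.
σ₀² = 4.09² = 16.7281, σ² = 0.82² = 0.6724; σ² + n·σ₀² = 0.6724 + 3·16.7281 = 50.8567.
Posterior mean = (μ₀/σ₀² + n·x̄/σ²)/(1/σ₀² + n/σ²) = (σ²·μ₀ + σ₀²·n·x̄)/(σ² + n·σ₀²) = (0.6724·6.03 + 16.7281·16.02)/50.8567 = 272.038734/50.8567 = 5.3491.

5.3491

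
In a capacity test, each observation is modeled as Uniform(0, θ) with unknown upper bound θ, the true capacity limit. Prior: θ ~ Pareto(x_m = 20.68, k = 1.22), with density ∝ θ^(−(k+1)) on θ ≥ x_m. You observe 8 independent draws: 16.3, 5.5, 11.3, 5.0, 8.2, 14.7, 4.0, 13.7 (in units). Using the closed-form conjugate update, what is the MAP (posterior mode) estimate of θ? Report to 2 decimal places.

20.68

A Pareto(scale x_m, shape k) prior on the upper bound θ of Uniform(0, θ) is conjugate: posterior is Pareto(max(x_m, max xᵢ), k + n).
Sample maximum = 16.3; prior scale x_m = 20.68 → posterior scale = max = 20.68.
Posterior shape = 1.22 + 8 = 9.22.
The Pareto density is decreasing on [x_m, ∞), so the mode is x_m = 20.68.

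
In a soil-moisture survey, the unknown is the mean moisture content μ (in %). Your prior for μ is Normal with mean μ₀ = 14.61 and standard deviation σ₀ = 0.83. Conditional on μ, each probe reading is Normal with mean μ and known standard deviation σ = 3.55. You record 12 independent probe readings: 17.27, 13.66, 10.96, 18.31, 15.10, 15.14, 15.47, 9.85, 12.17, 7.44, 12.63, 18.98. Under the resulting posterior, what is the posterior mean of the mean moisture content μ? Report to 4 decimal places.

14.3347

For Normal data with known variance σ², a Normal(μ₀, σ₀²) prior on μ is conjugate. Posterior precision = 1/σ₀² + n/σ²; posterior mean is the precision-weighted average of μ₀ and x̄.
Σxᵢ = 17.27 + 13.66 + 10.96 + 18.31 + 15.10 + 15.14 + 15.47 + 9.85 + 12.17 + 7.44 + 12.63 + 18.98 = 166.98, so n·x̄ = 166.98.
σ₀² = 0.83² = 0.6889, σ² = 3.55² = 12.6025; σ² + n·σ₀² = 12.6025 + 12·0.6889 = 20.8693.
Posterior mean = (μ₀/σ₀² + n·x̄/σ²)/(1/σ₀² + n/σ²) = (σ²·μ₀ + σ₀²·n·x̄)/(σ² + n·σ₀²) = (12.6025·14.61 + 0.6889·166.98)/20.8693 = 299.155047/20.8693 = 14.3347.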